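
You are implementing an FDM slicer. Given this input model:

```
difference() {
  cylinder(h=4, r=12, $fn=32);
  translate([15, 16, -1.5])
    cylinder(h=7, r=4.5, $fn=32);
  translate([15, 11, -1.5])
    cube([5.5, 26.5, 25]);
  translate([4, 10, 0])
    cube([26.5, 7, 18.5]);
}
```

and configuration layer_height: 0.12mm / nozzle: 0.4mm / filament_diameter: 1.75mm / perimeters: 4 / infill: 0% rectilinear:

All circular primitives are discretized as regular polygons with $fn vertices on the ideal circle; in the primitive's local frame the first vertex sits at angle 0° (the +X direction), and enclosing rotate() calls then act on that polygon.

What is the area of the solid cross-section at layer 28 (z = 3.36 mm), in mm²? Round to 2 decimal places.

447.69 mm²

At z = 3.36 mm: the r=12 cylinder gives a regular 32-gon of circumradius 12 (constant along its height) (area = (32/2)·12.000²·sin(360°/32) = 449.49 mm²); the r=4.5 cylinder at (15, 16) contributes a regular 32-gon of circumradius 4.5 (area = (32/2)·4.500²·sin(360°/32) = 63.21 mm²); the cube at (15, 11) is present — its section is the full 5.5×26.5 rectangle (area 145.75 mm²); the 26.5×7 cube at (4, 10) contributes its full rectangle (area 185.50 mm²); After the difference (first − rest): starting from the r=12 cylinder (449.49 mm²), the r=4.5 cylinder at (15, 16) misses the remaining region (no effect); the 5.5×26.5 cube at (15, 11) misses the remaining region (no effect); the 26.5×7 cube at (4, 10) partially overlaps it — only the 1.80 mm² overlap (of its 185.50 mm²) is removed, clipping the outline — area = 447.69 mm². Overall, the cross-section is a single solid region. Net area = 447.69 mm².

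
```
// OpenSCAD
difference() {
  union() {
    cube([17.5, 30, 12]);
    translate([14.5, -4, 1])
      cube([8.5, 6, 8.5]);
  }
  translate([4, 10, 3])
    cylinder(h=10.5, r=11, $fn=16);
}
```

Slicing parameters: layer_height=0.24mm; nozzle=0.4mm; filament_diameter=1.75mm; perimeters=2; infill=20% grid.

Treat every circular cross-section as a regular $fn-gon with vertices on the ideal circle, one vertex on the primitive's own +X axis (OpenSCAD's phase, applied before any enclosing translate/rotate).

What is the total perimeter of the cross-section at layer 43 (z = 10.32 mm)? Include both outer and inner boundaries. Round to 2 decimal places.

100.17 mm

At z = 10.32 mm: the cube is present — its section is the full 17.5×30 rectangle (perimeter 95.00 mm); the cube at (14.5, -4) does not reach this height (z outside [1, 9.5]); Combining (union): only the 17.5×30 cube is present, so the union is just that shape — boundary = 95.00 mm; the r=11 cylinder at (4, 10) contributes a regular 16-gon of circumradius 11 (perimeter = 2·16·11.000·sin(180°/16) = 68.67 mm); After the difference (first − rest): starting from the result so far, the r=11 cylinder at (4, 10) partially overlaps it — only the 265.16 mm² overlap (of its 370.44 mm²) is removed, clipping the outline — boundary = 100.17 mm. Overall, the cross-section is a single solid region. Total boundary length (outer) = 100.17 mm.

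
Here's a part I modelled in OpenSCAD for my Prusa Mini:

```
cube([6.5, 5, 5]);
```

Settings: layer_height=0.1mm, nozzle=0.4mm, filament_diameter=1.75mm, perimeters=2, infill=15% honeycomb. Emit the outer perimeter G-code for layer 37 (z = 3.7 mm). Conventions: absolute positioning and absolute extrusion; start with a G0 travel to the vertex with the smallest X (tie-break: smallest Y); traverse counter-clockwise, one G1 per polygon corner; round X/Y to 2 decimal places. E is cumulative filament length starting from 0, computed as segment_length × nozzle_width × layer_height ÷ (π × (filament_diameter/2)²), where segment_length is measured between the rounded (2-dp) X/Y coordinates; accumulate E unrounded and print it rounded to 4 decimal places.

G0 X0.00 Y0.00 Z3.70
G1 X6.50 Y0.00 E0.1081
G1 X6.50 Y5.00 E0.1912
G1 X0.00 Y5.00 E0.2993
G1 X0.00 Y0.00 E0.3825

At z = 3.7 mm: the 6.5×5 cube contributes its full rectangle. The outline is a single polygon with 4 vertices. Extrusion per mm of travel: 0.4 × 0.1 / (π × 0.875²) = 0.016630. Accumulating E over each segment gives final E = 0.3825.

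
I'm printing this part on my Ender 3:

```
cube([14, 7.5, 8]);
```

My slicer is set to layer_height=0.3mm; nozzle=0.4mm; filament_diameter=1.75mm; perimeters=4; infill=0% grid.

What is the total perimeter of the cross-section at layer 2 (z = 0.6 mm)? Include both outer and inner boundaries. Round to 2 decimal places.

43.00 mm

At z = 0.6 mm: the 14×7.5 cube contributes its full rectangle (perimeter 43.00 mm). Overall, the cross-section is a single solid region. Total boundary length (outer) = 43.00 mm.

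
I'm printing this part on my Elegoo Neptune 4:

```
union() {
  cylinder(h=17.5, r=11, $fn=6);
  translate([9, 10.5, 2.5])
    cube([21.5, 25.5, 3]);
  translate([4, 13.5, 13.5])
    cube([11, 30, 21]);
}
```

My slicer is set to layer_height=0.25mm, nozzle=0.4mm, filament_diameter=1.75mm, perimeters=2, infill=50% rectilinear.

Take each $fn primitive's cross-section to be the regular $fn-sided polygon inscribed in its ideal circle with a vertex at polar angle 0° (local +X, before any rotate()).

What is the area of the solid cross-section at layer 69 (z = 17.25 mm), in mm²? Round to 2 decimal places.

644.37 mm²

At z = 17.25 mm: the r=11 cylinder gives a regular 6-gon of circumradius 11 (constant along its height) (area = (6/2)·11.000²·sin(360°/6) = 314.37 mm²); the cube at (9, 10.5) is absent (z outside [2.5, 5.5]); the cube at (4, 13.5) (footprint 11×30) is included at this height (area 330.00 mm²); Taking the union: the 2 present regions are separate (no shared area or edge), so areas and boundary lengths simply add and each stays a separate island — area = 644.37 mm². Overall, the cross-section has 2 separate islands. Net area = 644.37 mm².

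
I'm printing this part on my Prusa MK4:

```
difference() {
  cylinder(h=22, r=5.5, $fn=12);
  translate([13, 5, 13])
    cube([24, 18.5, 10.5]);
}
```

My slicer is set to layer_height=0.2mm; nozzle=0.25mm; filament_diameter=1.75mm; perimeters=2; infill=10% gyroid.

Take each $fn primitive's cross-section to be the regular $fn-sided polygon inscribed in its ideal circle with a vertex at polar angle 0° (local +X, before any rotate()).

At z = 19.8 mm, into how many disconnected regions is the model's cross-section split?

At z = 19.8 mm: the r=5.5 cylinder contributes a regular 12-gon of circumradius 5.5; the cube at (13, 5) is present — its section is the full 24×18.5 rectangle; After the difference (first − rest): starting from the r=5.5 cylinder, the 24×18.5 cube at (13, 5) misses the remaining region (no effect) — 1 connected region. The result has 1 disconnected region.

1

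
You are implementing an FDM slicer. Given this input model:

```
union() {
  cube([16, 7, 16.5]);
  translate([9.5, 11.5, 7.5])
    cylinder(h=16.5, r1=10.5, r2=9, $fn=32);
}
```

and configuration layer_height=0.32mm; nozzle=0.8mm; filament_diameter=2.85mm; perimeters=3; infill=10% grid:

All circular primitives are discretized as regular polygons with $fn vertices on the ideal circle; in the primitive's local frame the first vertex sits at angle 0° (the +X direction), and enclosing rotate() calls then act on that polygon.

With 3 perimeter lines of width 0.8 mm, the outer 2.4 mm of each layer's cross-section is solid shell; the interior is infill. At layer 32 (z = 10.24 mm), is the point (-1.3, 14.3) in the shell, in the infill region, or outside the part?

outside

At z = 10.24 mm: the 16×7 cube contributes its full rectangle; the cone at (9.5, 11.5): at t=0.166 of its height the radius interpolates to r₁+(r₂−r₁)t = 10.251, giving a regular 32-gon of that circumradius; Combining (union): the regions partially overlap (shared area 69.91 mm²), so overlapping operands fuse into one piece — 1 connected region. Overall, the cross-section is a single solid region. The nearest boundary edge runs (-0.55, 13.50)→(0.03, 15.42); distance from the point to it = 0.95 mm. The point is not inside any of the regions above, so it lies outside the cross-section (0.95 mm from the nearest boundary).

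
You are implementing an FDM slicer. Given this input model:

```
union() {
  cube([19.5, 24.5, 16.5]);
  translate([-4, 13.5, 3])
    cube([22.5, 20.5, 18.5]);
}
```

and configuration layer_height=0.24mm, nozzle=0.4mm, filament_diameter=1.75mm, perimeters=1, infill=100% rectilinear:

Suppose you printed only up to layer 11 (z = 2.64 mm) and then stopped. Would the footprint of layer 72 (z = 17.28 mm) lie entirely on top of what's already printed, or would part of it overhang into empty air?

part overhangs

Compare the two slices. At z = 2.64: the 19.5×24.5 cube contributes its full rectangle (area 477.75 mm²); the cube at (-4, 13.5) is absent (z outside [3, 21.5]); Taking the union: only the 19.5×24.5 cube is present, so the union is just that shape — area = 477.75 mm². At z = 17.28: the cube is not intersected at this z (z outside [0, 16.5]); the 22.5×20.5 cube at (-4, 13.5) contributes its full rectangle (area 461.25 mm²); Merging all regions: only the 22.5×20.5 cube at (-4, 13.5) is present, so the union is just that shape — area = 461.25 mm². Checking containment: at z = 17.28 the cross-section extends beyond the z = 2.64 cross-section by about 257.75 mm².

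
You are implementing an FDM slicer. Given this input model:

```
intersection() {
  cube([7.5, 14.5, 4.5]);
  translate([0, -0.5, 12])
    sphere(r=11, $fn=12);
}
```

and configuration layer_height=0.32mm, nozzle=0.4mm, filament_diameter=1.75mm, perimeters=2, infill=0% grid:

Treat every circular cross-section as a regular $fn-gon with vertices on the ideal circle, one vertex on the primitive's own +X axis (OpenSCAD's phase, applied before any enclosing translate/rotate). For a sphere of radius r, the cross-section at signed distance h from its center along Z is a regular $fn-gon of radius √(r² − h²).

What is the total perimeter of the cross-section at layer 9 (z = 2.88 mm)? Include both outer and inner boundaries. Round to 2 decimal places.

20.70 mm

At z = 2.88 mm: the 7.5×14.5 cube contributes its full rectangle (perimeter 44.00 mm); the r=11 sphere at (0, -0.5) contributes a regular 12-gon of circumradius √(11²−9.12²) = 6.150 (perimeter = 2·12·6.150·sin(180°/12) = 38.20 mm); Keeping only the common overlap: the r=11 sphere at (0, -0.5) partially overlaps the 7.5×14.5 cube; clipping to the common part keeps 25.33 mm² — boundary = 20.70 mm. Overall, the cross-section is a single solid region. Total boundary length (outer) = 20.70 mm.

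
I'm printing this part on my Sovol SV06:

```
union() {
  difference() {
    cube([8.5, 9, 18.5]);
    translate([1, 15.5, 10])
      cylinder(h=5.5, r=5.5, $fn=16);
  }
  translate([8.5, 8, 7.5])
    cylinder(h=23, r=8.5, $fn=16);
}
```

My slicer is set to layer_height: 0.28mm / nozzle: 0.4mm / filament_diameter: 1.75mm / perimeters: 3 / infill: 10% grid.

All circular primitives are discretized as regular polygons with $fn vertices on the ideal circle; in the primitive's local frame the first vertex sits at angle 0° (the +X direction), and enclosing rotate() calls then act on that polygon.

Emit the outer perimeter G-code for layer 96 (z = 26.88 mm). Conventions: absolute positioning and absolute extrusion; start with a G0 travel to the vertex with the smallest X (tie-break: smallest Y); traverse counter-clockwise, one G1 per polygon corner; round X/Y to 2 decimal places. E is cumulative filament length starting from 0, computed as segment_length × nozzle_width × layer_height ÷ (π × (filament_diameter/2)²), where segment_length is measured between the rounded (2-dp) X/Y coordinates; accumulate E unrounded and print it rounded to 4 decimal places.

G0 X0.00 Y8.00 Z26.88
G1 X0.65 Y4.75 E0.1543
G1 X2.49 Y1.99 E0.3088
G1 X5.25 Y0.15 E0.4632
G1 X8.50 Y-0.50 E0.6176
G1 X11.75 Y0.15 E0.7719
G1 X14.51 Y1.99 E0.9264
G1 X16.35 Y4.75 E1.0808
G1 X17.00 Y8.00 E1.2352
G1 X16.35 Y11.25 E1.3895
G1 X14.51 Y14.01 E1.5439
G1 X11.75 Y15.85 E1.6984
G1 X8.50 Y16.50 E1.8527
G1 X5.25 Y15.85 E2.0071
G1 X2.49 Y14.01 E2.1615
G1 X0.65 Y11.25 E2.3160
G1 X0.00 Y8.00 E2.4703

At z = 26.88 mm: the cube is absent (z outside [0, 18.5]); the cylinder at (1, 15.5) is absent (z outside [10, 15.5]); Subtracting the remaining from the first: the first operand is absent here, so nothing remains; the cylinder at (8.5, 8): section is a regular 16-gon, circumradius r=8.5; Combining (union): only the r=8.5 cylinder at (8.5, 8) is present, so the union is just that shape — 1 connected region. The outline is a single polygon with 16 vertices. Extrusion per mm of travel: 0.4 × 0.28 / (π × 0.875²) = 0.046564. Accumulating E over each segment gives final E = 2.4703.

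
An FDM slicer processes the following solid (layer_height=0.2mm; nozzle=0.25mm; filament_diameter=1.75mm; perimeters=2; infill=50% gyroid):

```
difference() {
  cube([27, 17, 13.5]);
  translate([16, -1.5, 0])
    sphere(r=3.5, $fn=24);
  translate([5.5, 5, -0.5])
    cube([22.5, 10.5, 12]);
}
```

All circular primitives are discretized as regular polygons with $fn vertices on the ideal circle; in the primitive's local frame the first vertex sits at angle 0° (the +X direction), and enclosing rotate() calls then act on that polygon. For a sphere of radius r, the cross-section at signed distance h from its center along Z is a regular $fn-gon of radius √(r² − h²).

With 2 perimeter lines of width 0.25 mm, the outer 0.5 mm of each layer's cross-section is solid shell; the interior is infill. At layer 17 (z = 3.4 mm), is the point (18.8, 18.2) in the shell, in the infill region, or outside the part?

At z = 3.4 mm: the cube is present — its section is the full 27×17 rectangle; the r=3.5 sphere at (16, -1.5) slices to a regular 24-gon of circumradius 0.831 (√(r²−h²) with h=3.4 from center); the cube at (5.5, 5) is present — its section is the full 22.5×10.5 rectangle; Subtracting the remaining from the first: starting from the 27×17 cube, the r=3.5 sphere at (16, -1.5) misses the remaining region (no effect); the 22.5×10.5 cube at (5.5, 5) partially overlaps it — only the 225.75 mm² overlap (of its 236.25 mm²) is removed, clipping the outline — 1 connected region. Overall, the cross-section is a single solid region. The nearest boundary edge runs (0.00, 17.00)→(27.00, 17.00); distance from the point to it = 1.20 mm. The point is not inside any of the regions above, so it lies outside the cross-section (1.20 mm from the nearest boundary).

outside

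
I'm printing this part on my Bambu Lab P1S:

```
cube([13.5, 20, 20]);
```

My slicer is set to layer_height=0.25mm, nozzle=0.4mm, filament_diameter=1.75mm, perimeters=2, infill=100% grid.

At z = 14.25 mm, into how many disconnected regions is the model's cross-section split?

At z = 14.25 mm: the cube (footprint 13.5×20) is included at this height. The result has 1 disconnected region.

1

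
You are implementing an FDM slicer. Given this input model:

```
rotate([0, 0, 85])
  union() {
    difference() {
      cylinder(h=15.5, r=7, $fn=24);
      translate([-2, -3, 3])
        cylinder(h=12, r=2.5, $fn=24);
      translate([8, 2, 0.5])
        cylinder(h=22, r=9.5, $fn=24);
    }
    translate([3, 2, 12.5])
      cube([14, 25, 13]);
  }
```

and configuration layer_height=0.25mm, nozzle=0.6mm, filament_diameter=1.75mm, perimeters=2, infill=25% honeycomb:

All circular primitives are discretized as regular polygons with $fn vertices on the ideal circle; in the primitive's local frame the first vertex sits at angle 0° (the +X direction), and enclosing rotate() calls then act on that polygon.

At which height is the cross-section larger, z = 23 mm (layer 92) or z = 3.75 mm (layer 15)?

layer 92 (z = 23 mm)

Layer 92 (z = 23): the cylinder does not reach this height (z outside [0, 15.5]); the cylinder at (-2, -3) is absent (z outside [3, 15]); the cylinder at (8, 2) is absent (z outside [0.5, 22.5]); Taking the first minus the rest: the first operand is absent here, so nothing remains; the cube at (3, 2) is present — its section is the full 14×25 rectangle (area 350.00 mm²); Combining (union): only the 14×25 cube at (3, 2) is present, so the union is just that shape — area = 350.00 mm²; (rotated 85° about Z; rotation is an isometry so areas/perimeters/island counts are preserved). So its area = 350.00 mm². Layer 15 (z = 3.75): the r=7 cylinder contributes a regular 24-gon of circumradius 7 (area = (24/2)·7.000²·sin(360°/24) = 152.19 mm²); the r=2.5 cylinder at (-2, -3) gives a regular 24-gon of circumradius 2.5 (constant along its height) (area = (24/2)·2.500²·sin(360°/24) = 19.41 mm²); the r=9.5 cylinder at (8, 2) contributes a regular 24-gon of circumradius 9.5 (area = (24/2)·9.500²·sin(360°/24) = 280.30 mm²); After the difference (first − rest): starting from the r=7 cylinder (152.19 mm²), the r=2.5 cylinder at (-2, -3) lies wholly inside it (removes its full 19.41 mm² and its 15.66 mm outline becomes a hole wall); the r=9.5 cylinder at (8, 2) partially overlaps it — only the 78.27 mm² overlap (of its 280.30 mm²) is removed, clipping the outline — area = 54.50 mm²; the cube at (3, 2) does not reach this height (z outside [12.5, 25.5]); Combining (union): only the result so far is present, so the union is just that shape — area = 54.50 mm²; (rotated 85° about Z; rotation is an isometry so areas/perimeters/island counts are preserved). So its area = 54.50 mm². Layer 92 is larger (350.00 vs 54.50 mm²).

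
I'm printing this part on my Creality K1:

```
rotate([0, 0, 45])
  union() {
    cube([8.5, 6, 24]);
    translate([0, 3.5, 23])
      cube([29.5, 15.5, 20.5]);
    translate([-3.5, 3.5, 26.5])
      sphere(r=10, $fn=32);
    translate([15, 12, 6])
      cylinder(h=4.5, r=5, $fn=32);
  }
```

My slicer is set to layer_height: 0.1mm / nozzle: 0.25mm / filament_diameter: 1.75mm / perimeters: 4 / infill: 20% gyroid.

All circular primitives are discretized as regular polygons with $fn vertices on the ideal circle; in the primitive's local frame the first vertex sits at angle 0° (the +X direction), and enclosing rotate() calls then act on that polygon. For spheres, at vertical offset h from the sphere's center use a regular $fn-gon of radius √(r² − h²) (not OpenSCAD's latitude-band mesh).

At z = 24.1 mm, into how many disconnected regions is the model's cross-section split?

At z = 24.1 mm: the cube does not reach this height (z outside [0, 24]); the cube at (0, 3.5) is present — its section is the full 29.5×15.5 rectangle; the sphere at (-3.5, 3.5): section is a regular 32-gon, circumradius = √(r²−h²) = √(10²−2.4²) = 9.708; the cylinder at (15, 12) does not reach this height (z outside [6, 10.5]); Taking the union: the regions partially overlap (shared area 40.43 mm²), so overlapping operands fuse into one piece — 1 connected region; (rotated 45° about Z; rotation is an isometry so areas/perimeters/island counts are preserved). The result has 1 disconnected region.

1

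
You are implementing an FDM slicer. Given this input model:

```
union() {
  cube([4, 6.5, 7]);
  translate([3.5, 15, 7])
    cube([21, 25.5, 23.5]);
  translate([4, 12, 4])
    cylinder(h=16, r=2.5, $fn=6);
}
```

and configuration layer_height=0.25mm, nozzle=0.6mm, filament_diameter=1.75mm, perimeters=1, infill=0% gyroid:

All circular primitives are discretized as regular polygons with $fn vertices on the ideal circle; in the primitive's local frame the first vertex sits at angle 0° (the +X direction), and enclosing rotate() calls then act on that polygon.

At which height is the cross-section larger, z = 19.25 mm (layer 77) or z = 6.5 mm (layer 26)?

Layer 77 (z = 19.25): the cube is not intersected at this z (z outside [0, 7]); the cube at (3.5, 15) is present — its section is the full 21×25.5 rectangle (area 535.50 mm²); the r=2.5 cylinder at (4, 12) gives a regular 6-gon of circumradius 2.5 (constant along its height) (area = (6/2)·2.500²·sin(360°/6) = 16.24 mm²); Merging all regions: the 2 present regions are separate (no shared area or edge), so areas and boundary lengths simply add and each stays a separate island — area = 551.74 mm². So its area = 551.74 mm². Layer 26 (z = 6.5): the cube (footprint 4×6.5) is included at this height (area 26.00 mm²); the cube at (3.5, 15) does not reach this height (z outside [7, 30.5]); the r=2.5 cylinder at (4, 12) gives a regular 6-gon of circumradius 2.5 (constant along its height) (area = (6/2)·2.500²·sin(360°/6) = 16.24 mm²); Combining (union): the 2 present regions are separate (no shared area or edge), so areas and boundary lengths simply add and each stays a separate island — area = 42.24 mm². So its area = 42.24 mm². Layer 77 is larger (551.74 vs 42.24 mm²).

layer 77 (z = 19.25 mm)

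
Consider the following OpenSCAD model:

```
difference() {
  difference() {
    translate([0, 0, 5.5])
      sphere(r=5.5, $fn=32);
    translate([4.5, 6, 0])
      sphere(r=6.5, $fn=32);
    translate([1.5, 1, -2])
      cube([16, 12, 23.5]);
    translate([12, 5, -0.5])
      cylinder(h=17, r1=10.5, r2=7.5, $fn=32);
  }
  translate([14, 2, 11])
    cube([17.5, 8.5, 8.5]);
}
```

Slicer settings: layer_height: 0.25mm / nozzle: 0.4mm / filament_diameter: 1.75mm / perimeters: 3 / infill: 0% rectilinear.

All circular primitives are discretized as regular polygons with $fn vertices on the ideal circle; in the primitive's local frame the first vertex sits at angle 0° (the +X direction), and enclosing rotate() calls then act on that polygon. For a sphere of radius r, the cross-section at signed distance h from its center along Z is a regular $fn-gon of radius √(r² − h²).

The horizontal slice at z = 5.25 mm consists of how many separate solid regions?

1

At z = 5.25 mm: the r=5.5 sphere slices to a regular 32-gon of circumradius 5.494 (√(r²−h²) with h=0.25 from center); the r=6.5 sphere at (4.5, 6) contributes a regular 32-gon of circumradius √(6.5²−5.25²) = 3.832; the cube at (1.5, 1) (footprint 16×12) is included at this height; the cone at (12, 5) contributes a regular 32-gon of circumradius 9.485 (interpolated between r1=10.5 and r2=7.5 at t=0.338); Taking the first minus the rest: starting from the r=5.5 sphere, the r=6.5 sphere at (4.5, 6) partially overlaps it — only the 6.58 mm² overlap (of its 45.85 mm²) is removed, clipping the outline; the 16×12 cube at (1.5, 1) partially overlaps it — only the 5.73 mm² overlap (of its 192.00 mm²) is removed, clipping the outline; the cone at (12, 5) partially overlaps it — only the 3.09 mm² overlap (of its 280.84 mm²) is removed, clipping the outline — 1 connected region; the cube at (14, 2) is absent (z outside [11, 19.5]); After the difference (first − rest): none of the subtracted shapes is present at this height, so that combined region is unchanged — 1 connected region. The result has 1 disconnected region.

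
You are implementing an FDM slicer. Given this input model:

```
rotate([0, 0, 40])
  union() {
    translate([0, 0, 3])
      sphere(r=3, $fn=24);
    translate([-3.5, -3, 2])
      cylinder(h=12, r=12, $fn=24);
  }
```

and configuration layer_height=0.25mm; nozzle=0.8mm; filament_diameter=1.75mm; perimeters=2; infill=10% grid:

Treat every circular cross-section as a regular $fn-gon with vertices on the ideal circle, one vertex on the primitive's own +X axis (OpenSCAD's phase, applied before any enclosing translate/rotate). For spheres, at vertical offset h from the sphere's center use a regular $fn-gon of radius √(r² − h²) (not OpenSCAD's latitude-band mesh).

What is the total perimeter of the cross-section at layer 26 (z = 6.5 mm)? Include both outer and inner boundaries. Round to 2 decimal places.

75.18 mm

At z = 6.5 mm: the sphere is absent (|z−center|=3.500 > r=3); the r=12 cylinder at (-3.5, -3) gives a regular 24-gon of circumradius 12 (constant along its height) (perimeter = 2·24·12.000·sin(180°/24) = 75.18 mm); Taking the union: only the r=12 cylinder at (-3.5, -3) is present, so the union is just that shape — boundary = 75.18 mm; (rotated 40° about Z; rotation is an isometry so areas/perimeters/island counts are preserved). Overall, the cross-section is a single solid region. Total boundary length (outer) = 75.18 mm.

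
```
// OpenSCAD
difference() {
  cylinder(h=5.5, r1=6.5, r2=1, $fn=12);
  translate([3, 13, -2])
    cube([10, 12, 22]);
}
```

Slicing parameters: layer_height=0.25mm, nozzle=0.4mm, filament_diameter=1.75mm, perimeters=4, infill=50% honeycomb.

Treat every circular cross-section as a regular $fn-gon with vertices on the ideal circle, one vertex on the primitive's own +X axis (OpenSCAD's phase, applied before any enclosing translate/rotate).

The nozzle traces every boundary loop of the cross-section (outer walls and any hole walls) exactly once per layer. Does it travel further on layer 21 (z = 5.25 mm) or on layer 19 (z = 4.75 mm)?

Layer 21 (z = 5.25): the cone contributes a regular 12-gon of circumradius 1.250 (interpolated between r1=6.5 and r2=1 at t=0.955) (perimeter = 2·12·1.250·sin(180°/12) = 7.76 mm); the cube at (3, 13) (footprint 10×12) is included at this height (perimeter 44.00 mm); After the difference (first − rest): starting from the cone, the 10×12 cube at (3, 13) misses the remaining region (no effect) — boundary = 7.76 mm. So its perimeter = 7.76 mm. Layer 19 (z = 4.75): the cone (r1=6.5→r2=1) has section circumradius 1.750 here — a regular 12-gon (perimeter = 2·12·1.750·sin(180°/12) = 10.87 mm); the cube at (3, 13) (footprint 10×12) is included at this height (perimeter 44.00 mm); Taking the first minus the rest: starting from the cone, the 10×12 cube at (3, 13) misses the remaining region (no effect) — boundary = 10.87 mm. So its perimeter = 10.87 mm. Layer 19 is larger (10.87 vs 7.76 mm).

layer 19 (z = 4.75 mm)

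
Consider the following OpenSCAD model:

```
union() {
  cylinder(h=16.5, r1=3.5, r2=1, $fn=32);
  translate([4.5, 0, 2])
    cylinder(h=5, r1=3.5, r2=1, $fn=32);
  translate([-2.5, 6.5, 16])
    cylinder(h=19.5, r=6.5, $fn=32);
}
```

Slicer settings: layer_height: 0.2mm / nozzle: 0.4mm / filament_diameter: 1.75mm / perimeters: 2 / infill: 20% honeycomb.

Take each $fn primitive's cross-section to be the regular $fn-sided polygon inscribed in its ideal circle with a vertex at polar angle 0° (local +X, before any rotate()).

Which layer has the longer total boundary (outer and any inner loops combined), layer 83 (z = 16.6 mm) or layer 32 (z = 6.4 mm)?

layer 83 (z = 16.6 mm)

Layer 83 (z = 16.6): the cone does not reach this height (z outside [0, 16.5]); the cone at (4.5, 0) is absent (z outside [2, 7]); the cylinder at (-2.5, 6.5): section is a regular 32-gon, circumradius r=6.5 (perimeter = 2·32·6.500·sin(180°/32) = 40.78 mm); Taking the union: only the r=6.5 cylinder at (-2.5, 6.5) is present, so the union is just that shape — boundary = 40.78 mm. So its perimeter = 40.78 mm. Layer 32 (z = 6.4): the cone (r1=3.5→r2=1) has section circumradius 2.530 here — a regular 32-gon (perimeter = 2·32·2.530·sin(180°/32) = 15.87 mm); the cone at (4.5, 0) (r1=3.5→r2=1) has section circumradius 1.300 here — a regular 32-gon (perimeter = 2·32·1.300·sin(180°/32) = 8.16 mm); the cylinder at (-2.5, 6.5) is not intersected at this z (z outside [16, 35.5]); Combining (union): the 2 present regions are separate (no shared area or edge), so areas and boundary lengths simply add and each stays a separate island — boundary = 24.03 mm. So its perimeter = 24.03 mm. Layer 83 is larger (40.78 vs 24.03 mm).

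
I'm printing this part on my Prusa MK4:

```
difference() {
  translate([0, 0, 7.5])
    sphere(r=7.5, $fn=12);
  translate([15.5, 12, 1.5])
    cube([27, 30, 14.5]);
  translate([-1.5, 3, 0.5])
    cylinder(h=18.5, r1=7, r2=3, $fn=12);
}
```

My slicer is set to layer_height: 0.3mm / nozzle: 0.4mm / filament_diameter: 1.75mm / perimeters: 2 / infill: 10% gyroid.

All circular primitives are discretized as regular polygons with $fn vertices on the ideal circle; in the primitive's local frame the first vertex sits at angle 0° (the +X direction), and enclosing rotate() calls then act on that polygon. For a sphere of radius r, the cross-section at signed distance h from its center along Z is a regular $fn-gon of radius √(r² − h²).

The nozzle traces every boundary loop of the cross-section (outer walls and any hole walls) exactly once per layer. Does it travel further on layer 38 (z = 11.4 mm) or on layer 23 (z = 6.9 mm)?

Layer 38 (z = 11.4): the sphere: section is a regular 12-gon, circumradius = √(r²−h²) = √(7.5²−3.9²) = 6.406 (perimeter = 2·12·6.406·sin(180°/12) = 39.79 mm); the cube at (15.5, 12) is present — its section is the full 27×30 rectangle (perimeter 114.00 mm); the cone at (-1.5, 3) (r1=7→r2=3) has section circumradius 4.643 here — a regular 12-gon (perimeter = 2·12·4.643·sin(180°/12) = 28.84 mm); After the difference (first − rest): starting from the r=7.5 sphere, the 27×30 cube at (15.5, 12) misses the remaining region (no effect); the cone at (-1.5, 3) partially overlaps it — only the 53.18 mm² overlap (of its 64.68 mm²) is removed, clipping the outline — boundary = 46.44 mm. So its perimeter = 46.44 mm. Layer 23 (z = 6.9): the r=7.5 sphere slices to a regular 12-gon of circumradius 7.476 (√(r²−h²) with h=0.6 from center) (perimeter = 2·12·7.476·sin(180°/12) = 46.44 mm); the cube at (15.5, 12) (footprint 27×30) is included at this height (perimeter 114.00 mm); the cone at (-1.5, 3): at t=0.346 of its height the radius interpolates to r₁+(r₂−r₁)t = 5.616, giving a regular 12-gon of that circumradius (perimeter = 2·12·5.616·sin(180°/12) = 34.89 mm); After the difference (first − rest): starting from the r=7.5 sphere, the 27×30 cube at (15.5, 12) misses the remaining region (no effect); the cone at (-1.5, 3) partially overlaps it — only the 82.02 mm² overlap (of its 94.63 mm²) is removed, clipping the outline — boundary = 55.65 mm. So its perimeter = 55.65 mm. Layer 23 is larger (55.65 vs 46.44 mm).

layer 23 (z = 6.9 mm)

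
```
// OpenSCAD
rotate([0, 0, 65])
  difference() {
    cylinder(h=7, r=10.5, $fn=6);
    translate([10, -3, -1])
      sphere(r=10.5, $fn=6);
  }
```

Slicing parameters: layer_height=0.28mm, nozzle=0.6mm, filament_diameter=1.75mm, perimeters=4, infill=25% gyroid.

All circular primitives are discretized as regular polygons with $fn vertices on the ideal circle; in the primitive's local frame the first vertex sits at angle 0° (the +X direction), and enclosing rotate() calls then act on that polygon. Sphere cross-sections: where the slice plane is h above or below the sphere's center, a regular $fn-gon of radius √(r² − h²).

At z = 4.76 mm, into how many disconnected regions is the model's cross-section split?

At z = 4.76 mm: the r=10.5 cylinder gives a regular 6-gon of circumradius 10.5 (constant along its height); the r=10.5 sphere at (10, -3) contributes a regular 6-gon of circumradius √(10.5²−5.76²) = 8.779; Subtracting the remaining from the first: starting from the r=10.5 cylinder, the r=10.5 sphere at (10, -3) partially overlaps it — only the 69.70 mm² overlap (of its 200.24 mm²) is removed, clipping the outline — 1 connected region; (whole slice rotated 65° about Z — lengths, areas and connectivity unchanged). The result has 1 disconnected region.

1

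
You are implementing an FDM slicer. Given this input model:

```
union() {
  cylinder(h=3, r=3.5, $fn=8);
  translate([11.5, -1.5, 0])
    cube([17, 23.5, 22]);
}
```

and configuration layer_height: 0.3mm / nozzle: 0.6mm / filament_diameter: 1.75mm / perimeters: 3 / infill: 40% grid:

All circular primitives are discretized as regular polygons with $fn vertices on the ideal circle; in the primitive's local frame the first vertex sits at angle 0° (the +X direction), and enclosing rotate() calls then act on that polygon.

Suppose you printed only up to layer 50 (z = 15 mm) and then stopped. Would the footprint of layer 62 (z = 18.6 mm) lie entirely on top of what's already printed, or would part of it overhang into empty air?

entirely on top

Compare the two slices. At z = 15: the cylinder does not reach this height (z outside [0, 3]); the 17×23.5 cube at (11.5, -1.5) contributes its full rectangle (area 399.50 mm²); Combining (union): only the 17×23.5 cube at (11.5, -1.5) is present, so the union is just that shape — area = 399.50 mm². At z = 18.6: the cylinder is not intersected at this z (z outside [0, 3]); the cube at (11.5, -1.5) (footprint 17×23.5) is included at this height (area 399.50 mm²); Merging all regions: only the 17×23.5 cube at (11.5, -1.5) is present, so the union is just that shape — area = 399.50 mm². Checking containment: the cross-section at z = 18.6 is a subset of the cross-section at z = 15.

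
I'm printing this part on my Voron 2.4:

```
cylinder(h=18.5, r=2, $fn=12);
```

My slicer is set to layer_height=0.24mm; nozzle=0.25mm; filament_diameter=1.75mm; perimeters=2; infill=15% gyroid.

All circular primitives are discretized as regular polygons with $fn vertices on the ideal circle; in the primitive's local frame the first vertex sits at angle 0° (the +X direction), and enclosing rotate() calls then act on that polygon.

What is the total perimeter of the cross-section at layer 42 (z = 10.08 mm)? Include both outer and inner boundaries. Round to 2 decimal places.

12.42 mm

At z = 10.08 mm: the cylinder: section is a regular 12-gon, circumradius r=2 (perimeter = 2·12·2.000·sin(180°/12) = 12.42 mm). Overall, the cross-section is a single solid region. Total boundary length (outer) = 12.42 mm.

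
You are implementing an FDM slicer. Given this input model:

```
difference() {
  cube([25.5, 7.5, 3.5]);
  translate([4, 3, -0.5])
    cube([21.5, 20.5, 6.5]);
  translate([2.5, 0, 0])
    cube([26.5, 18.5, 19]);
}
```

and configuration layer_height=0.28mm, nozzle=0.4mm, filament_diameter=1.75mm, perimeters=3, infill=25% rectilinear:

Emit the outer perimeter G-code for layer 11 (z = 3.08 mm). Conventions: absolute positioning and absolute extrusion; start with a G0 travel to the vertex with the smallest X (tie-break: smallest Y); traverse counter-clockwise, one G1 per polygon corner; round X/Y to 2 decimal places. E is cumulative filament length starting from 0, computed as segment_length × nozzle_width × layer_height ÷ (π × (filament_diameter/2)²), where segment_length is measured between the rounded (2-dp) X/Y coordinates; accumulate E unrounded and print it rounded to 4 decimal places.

G0 X0.00 Y0.00 Z3.08
G1 X2.50 Y0.00 E0.1164
G1 X2.50 Y7.50 E0.4656
G1 X0.00 Y7.50 E0.5821
G1 X0.00 Y0.00 E0.9313

At z = 3.08 mm: the 25.5×7.5 cube contributes its full rectangle; the 21.5×20.5 cube at (4, 3) contributes its full rectangle; the cube at (2.5, 0) is present — its section is the full 26.5×18.5 rectangle; After the difference (first − rest): starting from the 25.5×7.5 cube, the 21.5×20.5 cube at (4, 3) partially overlaps it — only the 96.75 mm² overlap (of its 440.75 mm²) is removed, clipping the outline; the 26.5×18.5 cube at (2.5, 0) partially overlaps it — only the 75.75 mm² overlap (of its 490.25 mm²) is removed, clipping the outline — 1 connected region. The outline is a single polygon with 4 vertices. Extrusion per mm of travel: 0.4 × 0.28 / (π × 0.875²) = 0.046564. Accumulating E over each segment gives final E = 0.9313.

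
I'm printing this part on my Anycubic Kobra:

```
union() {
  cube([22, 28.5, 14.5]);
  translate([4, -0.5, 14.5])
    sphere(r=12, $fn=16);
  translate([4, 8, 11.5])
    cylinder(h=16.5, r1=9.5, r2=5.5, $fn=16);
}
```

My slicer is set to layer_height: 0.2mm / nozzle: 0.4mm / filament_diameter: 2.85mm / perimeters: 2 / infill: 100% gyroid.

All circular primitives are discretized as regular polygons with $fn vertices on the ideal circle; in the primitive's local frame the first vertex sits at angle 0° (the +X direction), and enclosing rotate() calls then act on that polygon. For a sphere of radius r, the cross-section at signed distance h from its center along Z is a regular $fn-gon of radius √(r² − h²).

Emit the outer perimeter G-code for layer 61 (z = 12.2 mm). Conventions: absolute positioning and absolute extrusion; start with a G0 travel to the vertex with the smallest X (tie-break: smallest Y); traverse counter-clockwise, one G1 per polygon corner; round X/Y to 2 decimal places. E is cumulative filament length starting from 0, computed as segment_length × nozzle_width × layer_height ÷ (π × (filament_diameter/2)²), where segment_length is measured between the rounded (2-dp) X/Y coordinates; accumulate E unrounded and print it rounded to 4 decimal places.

At z = 12.2 mm: the cube (footprint 22×28.5) is included at this height; the r=12 sphere at (4, -0.5) slices to a regular 16-gon of circumradius 11.778 (√(r²−h²) with h=2.3 from center); the cone at (4, 8) contributes a regular 16-gon of circumradius 9.330 (interpolated between r1=9.5 and r2=5.5 at t=0.042); Taking the union: the regions partially overlap (shared area 384.13 mm²), so overlapping operands fuse into one piece — 1 connected region. The outline is a single polygon with 19 vertices. Extrusion per mm of travel: 0.4 × 0.2 / (π × 1.425²) = 0.012540. Accumulating E over each segment gives final E = 1.5780.

G0 X-7.78 Y-0.50 Z12.20
G1 X-6.88 Y-5.01 E0.0577
G1 X-4.33 Y-8.83 E0.1153
G1 X-0.51 Y-11.38 E0.1729
G1 X4.00 Y-12.28 E0.2305
G1 X8.51 Y-11.38 E0.2882
G1 X12.33 Y-8.83 E0.3458
G1 X14.88 Y-5.01 E0.4034
G1 X15.78 Y-0.50 E0.4611
G1 X15.68 Y0.00 E0.4675
G1 X22.00 Y0.00 E0.5467
G1 X22.00 Y28.50 E0.9041
G1 X0.00 Y28.50 E1.1800
G1 X0.00 Y16.33 E1.3326
G1 X-2.60 Y14.60 E1.3718
G1 X-4.62 Y11.57 E1.4175
G1 X-5.33 Y8.00 E1.4631
G1 X-5.07 Y6.71 E1.4796
G1 X-6.88 Y4.01 E1.5204
G1 X-7.78 Y-0.50 E1.5780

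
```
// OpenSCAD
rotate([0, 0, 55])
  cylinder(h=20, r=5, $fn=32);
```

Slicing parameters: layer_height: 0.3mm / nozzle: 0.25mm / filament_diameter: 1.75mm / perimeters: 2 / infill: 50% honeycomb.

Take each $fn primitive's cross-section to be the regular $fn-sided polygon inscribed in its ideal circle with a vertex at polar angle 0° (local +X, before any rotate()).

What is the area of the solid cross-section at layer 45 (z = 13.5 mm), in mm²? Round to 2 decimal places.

At z = 13.5 mm: the r=5 cylinder contributes a regular 32-gon of circumradius 5 (area = (32/2)·5.000²·sin(360°/32) = 78.04 mm²); (whole slice rotated 55° about Z — lengths, areas and connectivity unchanged). Overall, the cross-section is a single solid region. Net area = 78.04 mm².

78.04 mm²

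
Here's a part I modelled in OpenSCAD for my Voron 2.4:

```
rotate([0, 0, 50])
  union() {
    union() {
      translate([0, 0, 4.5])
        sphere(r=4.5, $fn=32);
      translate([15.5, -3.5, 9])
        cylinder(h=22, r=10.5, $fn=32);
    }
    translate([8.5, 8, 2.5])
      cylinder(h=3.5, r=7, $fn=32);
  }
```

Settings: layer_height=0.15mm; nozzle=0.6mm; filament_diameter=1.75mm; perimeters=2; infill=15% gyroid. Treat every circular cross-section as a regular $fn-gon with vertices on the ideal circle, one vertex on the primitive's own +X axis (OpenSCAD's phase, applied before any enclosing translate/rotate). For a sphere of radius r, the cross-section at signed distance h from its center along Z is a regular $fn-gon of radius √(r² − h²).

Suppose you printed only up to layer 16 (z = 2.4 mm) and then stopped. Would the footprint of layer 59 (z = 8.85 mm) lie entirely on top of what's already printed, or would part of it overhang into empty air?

Compare the two slices. At z = 2.4: the sphere: section is a regular 32-gon, circumradius = √(r²−h²) = √(4.5²−2.1²) = 3.980 (area = (32/2)·3.980²·sin(360°/32) = 49.44 mm²); the cylinder at (15.5, -3.5) is absent (z outside [9, 31]); Taking the union: only the r=4.5 sphere is present, so the union is just that shape — area = 49.44 mm²; the cylinder at (8.5, 8) is absent (z outside [2.5, 6]); Combining (union): only that combined region is present, so the union is just that shape — area = 49.44 mm²; (whole slice rotated 50° about Z — lengths, areas and connectivity unchanged). At z = 8.85: the sphere: section is a regular 32-gon, circumradius = √(r²−h²) = √(4.5²−4.35²) = 1.152 (area = (32/2)·1.152²·sin(360°/32) = 4.14 mm²); the cylinder at (15.5, -3.5) does not reach this height (z outside [9, 31]); Taking the union: only the r=4.5 sphere is present, so the union is just that shape — area = 4.14 mm²; the cylinder at (8.5, 8) is not intersected at this z (z outside [2.5, 6]); Merging all regions: only the result so far is present, so the union is just that shape — area = 4.14 mm²; (whole slice rotated 50° about Z — lengths, areas and connectivity unchanged). Checking containment: the cross-section at z = 8.85 is a subset of the cross-section at z = 2.4.

entirely on top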